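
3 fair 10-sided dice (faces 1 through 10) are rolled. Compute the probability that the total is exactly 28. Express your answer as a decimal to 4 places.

There are 10^3 = 1000 equally likely outcomes.
The number of ordered 3-tuples from {1,…,10} summing to 28 is 6.
P(sum = 28) = 6/1000 = 3/500 ≈ 0.0060.

0.0060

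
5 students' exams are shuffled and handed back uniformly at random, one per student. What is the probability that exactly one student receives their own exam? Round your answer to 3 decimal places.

Choose which one is fixed: C(5,1) = 5 ways.
The remaining 4 must have no fixed point: D(4) = 9.
P = 5·9/120 = 3/8 ≈ 0.375.

0.375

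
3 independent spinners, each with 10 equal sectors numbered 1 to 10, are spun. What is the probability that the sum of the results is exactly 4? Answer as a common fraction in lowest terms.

3/1000

There are 10^3 = 1000 equally likely outcomes.
The number of ordered 3-tuples from {1,…,10} summing to 4 is 3.
P(sum = 4) = 3/1000.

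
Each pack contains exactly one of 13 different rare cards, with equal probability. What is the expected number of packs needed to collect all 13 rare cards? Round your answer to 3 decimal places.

After i distinct types are collected, each trial gives a new one with probability (13−i)/13, so the expected wait for the next new type is 13/(13−i).
E = 13/13 + 13/12 + 13/11 + 13/10 + 13/9 + 13/8 + 13/7 + 13/6 + 13/5 + 13/4 + 13/3 + 13/2 + 13/1 = 1145993/27720 ≈ 41.342.

41.342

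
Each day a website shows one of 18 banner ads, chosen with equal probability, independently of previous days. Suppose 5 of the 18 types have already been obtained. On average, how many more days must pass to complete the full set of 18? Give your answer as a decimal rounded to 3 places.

Starting from 5 distinct types, each trial gives a new one with probability (18−i)/18 when i types are held, so the wait for the next new type is 18/(18−i).
E = 18/13 + 18/12 + 18/11 + 18/10 + 18/9 + 18/8 + 18/7 + 18/6 + 18/5 + 18/4 + 18/3 + 18/2 + 18/1 = 1145993/20020 ≈ 57.242.

57.242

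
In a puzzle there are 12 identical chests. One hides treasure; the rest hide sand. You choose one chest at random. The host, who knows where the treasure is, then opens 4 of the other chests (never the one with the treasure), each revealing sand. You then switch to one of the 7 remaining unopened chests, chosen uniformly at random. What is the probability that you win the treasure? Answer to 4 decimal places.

Your original chest holds the treasure with probability 1/12, so the other 11 collectively hold it with probability 11/12.
The host can always find 4 empty chests to open, so the reveals don't change that 11/12; it is now spread over the 7 remaining unopened chests.
P(win by switching) = (11/12) · (1/7) = 11/84 ≈ 0.1310.

0.1310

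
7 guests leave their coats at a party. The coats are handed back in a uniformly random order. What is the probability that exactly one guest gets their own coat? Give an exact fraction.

53/144

Choose which one is fixed: C(7,1) = 7 ways.
The remaining 6 must have no fixed point: D(6) = 265.
P = 7·265/5040 = 53/144.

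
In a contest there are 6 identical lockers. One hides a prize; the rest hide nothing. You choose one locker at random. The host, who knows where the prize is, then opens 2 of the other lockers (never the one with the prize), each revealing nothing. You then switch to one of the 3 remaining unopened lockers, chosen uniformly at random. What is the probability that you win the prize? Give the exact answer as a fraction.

5/18

Your original locker holds the prize with probability 1/6, so the other 5 collectively hold it with probability 5/6.
The host can always find 2 empty lockers to open, so the reveals don't change that 5/6; it is now spread over the 3 remaining unopened lockers.
P(win by switching) = (5/6) · (1/3) = 5/18.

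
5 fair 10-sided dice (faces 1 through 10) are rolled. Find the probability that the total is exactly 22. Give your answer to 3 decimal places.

There are 10^5 = 100000 equally likely outcomes.
The number of ordered 5-tuples from {1,…,10} summing to 22 is 4335.
P(sum = 22) = 4335/100000 = 867/20000 ≈ 0.043.

0.043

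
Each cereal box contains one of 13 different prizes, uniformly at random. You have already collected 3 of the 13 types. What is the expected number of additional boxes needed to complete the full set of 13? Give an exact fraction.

95953/2520

Starting from 3 distinct types, each trial gives a new one with probability (13−i)/13 when i types are held, so the wait for the next new type is 13/(13−i).
E = 13/10 + 13/9 + 13/8 + 13/7 + 13/6 + 13/5 + 13/4 + 13/3 + 13/2 + 13/1 = 95953/2520.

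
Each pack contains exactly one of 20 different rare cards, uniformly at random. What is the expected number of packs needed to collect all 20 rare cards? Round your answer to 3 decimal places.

After i distinct types are collected, each trial gives a new one with probability (20−i)/20, so the expected wait for the next new type is 20/(20−i).
E = 20/20 + 20/19 + 20/18 + 20/17 + 20/16 + 20/15 + 20/14 + 20/13 + 20/12 + 20/11 + 20/10 + 20/9 + 20/8 + 20/7 + 20/6 + 20/5 + 20/4 + 20/3 + 20/2 + 20/1 = 279175675/3879876 ≈ 71.955.

71.955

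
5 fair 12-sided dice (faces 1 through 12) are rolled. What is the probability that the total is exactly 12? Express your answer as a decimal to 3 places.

There are 12^5 = 248832 equally likely outcomes.
The number of ordered 5-tuples from {1,…,12} summing to 12 is 330.
P(sum = 12) = 330/248832 = 55/41472 ≈ 0.001.

0.001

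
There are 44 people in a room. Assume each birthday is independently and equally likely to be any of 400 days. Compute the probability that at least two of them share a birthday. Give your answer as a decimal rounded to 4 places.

0.9142

It's easier to compute the probability that all 44 are distinct.
P(all distinct) = 400/400 · 399/400 · ··· · 357/400 ≈ 0.0858.
So the probability of at least one match is 1 − 0.0858 = 0.9142.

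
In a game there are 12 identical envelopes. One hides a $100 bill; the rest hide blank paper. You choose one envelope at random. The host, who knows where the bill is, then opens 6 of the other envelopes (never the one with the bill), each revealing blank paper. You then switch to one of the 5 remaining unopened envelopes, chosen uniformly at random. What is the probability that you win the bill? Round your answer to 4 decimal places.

Your original envelope holds the bill with probability 1/12, so the other 11 collectively hold it with probability 11/12.
The host can always find 6 empty envelopes to open, so the reveals don't change that 11/12; it is now spread over the 5 remaining unopened envelopes.
P(win by switching) = (11/12) · (1/5) = 11/60 ≈ 0.1833.

0.1833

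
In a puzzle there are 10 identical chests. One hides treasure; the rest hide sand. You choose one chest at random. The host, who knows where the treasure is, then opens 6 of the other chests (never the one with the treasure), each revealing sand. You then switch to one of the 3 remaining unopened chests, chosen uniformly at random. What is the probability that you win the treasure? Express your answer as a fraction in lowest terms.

Your original chest holds the treasure with probability 1/10, so the other 9 collectively hold it with probability 9/10.
The host can always find 6 empty chests to open, so the reveals don't change that 9/10; it is now spread over the 3 remaining unopened chests.
P(win by switching) = (9/10) · (1/3) = 3/10.

3/10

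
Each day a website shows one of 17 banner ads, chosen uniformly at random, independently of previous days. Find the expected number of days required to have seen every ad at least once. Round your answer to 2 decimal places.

After i distinct types are collected, each trial gives a new one with probability (17−i)/17, so the expected wait for the next new type is 17/(17−i).
E = 17/17 + 17/16 + 17/15 + 17/14 + 17/13 + 17/12 + 17/11 + 17/10 + 17/9 + 17/8 + 17/7 + 17/6 + 17/5 + 17/4 + 17/3 + 17/2 + 17/1 = 42142223/720720 ≈ 58.47.

58.47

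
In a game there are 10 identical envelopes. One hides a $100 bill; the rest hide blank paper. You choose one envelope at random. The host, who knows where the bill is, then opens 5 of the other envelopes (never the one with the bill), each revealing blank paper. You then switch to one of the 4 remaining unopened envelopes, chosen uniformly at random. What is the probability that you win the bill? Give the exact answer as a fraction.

9/40

Your original envelope holds the bill with probability 1/10, so the other 9 collectively hold it with probability 9/10.
The host can always find 5 empty envelopes to open, so the reveals don't change that 9/10; it is now spread over the 4 remaining unopened envelopes.
P(win by switching) = (9/10) · (1/4) = 9/40.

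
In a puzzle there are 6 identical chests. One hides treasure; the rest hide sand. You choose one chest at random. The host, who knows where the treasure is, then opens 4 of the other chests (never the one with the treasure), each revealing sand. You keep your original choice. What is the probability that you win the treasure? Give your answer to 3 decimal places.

The host can always open 4 empty chests regardless of your choice, so the reveals give no information about your original chest.
P(win by staying) = 1/6 ≈ 0.167.

0.167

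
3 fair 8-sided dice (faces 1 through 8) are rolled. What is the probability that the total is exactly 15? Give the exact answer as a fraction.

23/256

There are 8^3 = 512 equally likely outcomes.
The number of ordered 3-tuples from {1,…,8} summing to 15 is 46.
P(sum = 15) = 46/512 = 23/256.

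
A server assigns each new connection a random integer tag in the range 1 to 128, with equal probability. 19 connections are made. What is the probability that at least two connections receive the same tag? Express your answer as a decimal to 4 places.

0.7547

It's easier to compute the probability that all 19 are distinct.
P(all distinct) = 128/128 · 127/128 · ··· · 110/128 ≈ 0.2453.
So the probability of at least one match is 1 − 0.2453 = 0.7547.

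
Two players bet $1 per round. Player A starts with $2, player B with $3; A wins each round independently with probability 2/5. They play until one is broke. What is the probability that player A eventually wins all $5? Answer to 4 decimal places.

0.1896

Let r = q/p = (3/5)/(2/5) = 3/2. The recurrence P(i) = p·P(i+1) + q·P(i−1) with P(0)=0, P(5)=1 gives P(i) = (1 − r^i)/(1 − r^5).
P(2) = (1 − (3/2)^2) / (1 − (3/2)^5) = 40/211 ≈ 0.1896.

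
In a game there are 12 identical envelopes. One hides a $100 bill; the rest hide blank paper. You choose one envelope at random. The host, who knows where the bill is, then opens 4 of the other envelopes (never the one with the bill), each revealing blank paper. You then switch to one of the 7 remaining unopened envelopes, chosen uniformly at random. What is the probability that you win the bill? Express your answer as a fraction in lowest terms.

Your original envelope holds the bill with probability 1/12, so the other 11 collectively hold it with probability 11/12.
The host can always find 4 empty envelopes to open, so the reveals don't change that 11/12; it is now spread over the 7 remaining unopened envelopes.
P(win by switching) = (11/12) · (1/7) = 11/84.

11/84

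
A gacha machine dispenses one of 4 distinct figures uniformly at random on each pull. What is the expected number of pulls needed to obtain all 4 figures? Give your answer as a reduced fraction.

After i distinct types are collected, each trial gives a new one with probability (4−i)/4, so the expected wait for the next new type is 4/(4−i).
E = 4/4 + 4/3 + 4/2 + 4/1 = 25/3.

25/3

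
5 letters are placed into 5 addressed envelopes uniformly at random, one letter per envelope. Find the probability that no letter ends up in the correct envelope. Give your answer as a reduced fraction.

This is the derangement probability: permutations of 5 with no fixed point.
D(5) = 5! · (1 − 1/1! + 1/2! − ··· + (−1)^5/5!) = 44.
P = 44/120 = 11/30.

11/30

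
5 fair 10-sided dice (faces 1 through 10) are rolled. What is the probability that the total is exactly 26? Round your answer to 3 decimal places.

There are 10^5 = 100000 equally likely outcomes.
The number of ordered 5-tuples from {1,…,10} summing to 26 is 5875.
P(sum = 26) = 5875/100000 = 47/800 ≈ 0.059.

0.059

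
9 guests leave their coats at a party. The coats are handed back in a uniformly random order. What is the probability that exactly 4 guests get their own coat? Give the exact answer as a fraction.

11/720

Choose which 4 of the 9 are fixed: C(9,4) = 126 ways.
The remaining 5 must have no fixed point: D(5) = 44.
P = 126·44/362880 = 11/720.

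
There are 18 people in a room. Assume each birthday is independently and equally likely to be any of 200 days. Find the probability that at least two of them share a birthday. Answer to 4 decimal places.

It's easier to compute the probability that all 18 are distinct.
P(all distinct) = 200/200 · 199/200 · ··· · 183/200 ≈ 0.4546.
So the probability of at least one match is 1 − 0.4546 = 0.5454.

0.5454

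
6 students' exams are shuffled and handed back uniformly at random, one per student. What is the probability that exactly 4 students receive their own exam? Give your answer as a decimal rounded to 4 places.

Choose which 4 of the 6 are fixed: C(6,4) = 15 ways.
The remaining 2 must have no fixed point: D(2) = 1.
P = 15·1/720 = 1/48 ≈ 0.0208.

0.0208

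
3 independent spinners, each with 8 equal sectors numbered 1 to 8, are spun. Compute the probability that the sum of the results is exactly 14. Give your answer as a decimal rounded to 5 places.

0.09375

There are 8^3 = 512 equally likely outcomes.
The number of ordered 3-tuples from {1,…,8} summing to 14 is 48.
P(sum = 14) = 48/512 = 3/32 ≈ 0.09375.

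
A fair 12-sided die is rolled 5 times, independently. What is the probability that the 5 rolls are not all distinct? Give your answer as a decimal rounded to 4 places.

0.6181

P(all 5 different) = 12/12 · 11/12 · ··· · 8/12 ≈ 0.3819.
P(at least two equal) = 1 − 0.3819 = 0.6181.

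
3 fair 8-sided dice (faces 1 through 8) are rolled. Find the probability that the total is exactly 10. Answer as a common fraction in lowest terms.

There are 8^3 = 512 equally likely outcomes.
The number of ordered 3-tuples from {1,…,8} summing to 10 is 36.
P(sum = 10) = 36/512 = 9/128.

9/128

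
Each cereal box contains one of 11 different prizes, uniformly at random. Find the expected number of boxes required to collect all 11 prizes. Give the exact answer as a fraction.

After i distinct types are collected, each trial gives a new one with probability (11−i)/11, so the expected wait for the next new type is 11/(11−i).
E = 11/11 + 11/10 + 11/9 + 11/8 + 11/7 + 11/6 + 11/5 + 11/4 + 11/3 + 11/2 + 11/1 = 83711/2520.

83711/2520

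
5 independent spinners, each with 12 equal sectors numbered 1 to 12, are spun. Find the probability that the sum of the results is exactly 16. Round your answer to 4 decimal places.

There are 12^5 = 248832 equally likely outcomes.
The number of ordered 5-tuples from {1,…,12} summing to 16 is 1365.
P(sum = 16) = 1365/248832 = 455/82944 ≈ 0.0055.

0.0055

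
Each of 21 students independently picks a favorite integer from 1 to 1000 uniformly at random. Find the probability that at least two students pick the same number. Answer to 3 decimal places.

It's easier to compute the probability that all 21 are distinct.
P(all distinct) = 1000/1000 · 999/1000 · ··· · 980/1000 ≈ 0.809.
So the probability of at least one match is 1 − 0.809 = 0.191.

0.191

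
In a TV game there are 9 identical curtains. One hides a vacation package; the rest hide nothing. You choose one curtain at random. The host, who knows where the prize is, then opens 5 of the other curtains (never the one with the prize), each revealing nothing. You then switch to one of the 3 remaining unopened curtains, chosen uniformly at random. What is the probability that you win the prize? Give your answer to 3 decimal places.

0.296

Your original curtain holds the prize with probability 1/9, so the other 8 collectively hold it with probability 8/9.
The host can always find 5 empty curtains to open, so the reveals don't change that 8/9; it is now spread over the 3 remaining unopened curtains.
P(win by switching) = (8/9) · (1/3) = 8/27 ≈ 0.296.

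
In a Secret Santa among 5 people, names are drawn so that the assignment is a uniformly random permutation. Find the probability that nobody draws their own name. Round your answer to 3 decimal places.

0.367

This is the derangement probability: permutations of 5 with no fixed point.
D(5) = 5! · (1 − 1/1! + 1/2! − ··· + (−1)^5/5!) = 44.
P = 44/120 = 11/30 ≈ 0.367.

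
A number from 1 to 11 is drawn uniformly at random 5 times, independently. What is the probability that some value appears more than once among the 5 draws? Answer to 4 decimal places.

P(all 5 different) = 11/11 · 10/11 · ··· · 7/11 ≈ 0.3442.
P(at least two equal) = 1 − 0.3442 = 0.6558.

0.6558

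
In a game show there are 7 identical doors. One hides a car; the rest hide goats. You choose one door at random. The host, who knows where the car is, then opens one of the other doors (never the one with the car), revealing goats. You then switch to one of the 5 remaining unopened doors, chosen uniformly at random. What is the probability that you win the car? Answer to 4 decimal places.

0.1714

Your original door holds the car with probability 1/7, so the other 6 collectively hold it with probability 6/7.
The host can always find an empty door to open, so this doesn't change that 6/7; it is now spread over the 5 remaining unopened doors.
P(win by switching) = (6/7) · (1/5) = 6/35 ≈ 0.1714.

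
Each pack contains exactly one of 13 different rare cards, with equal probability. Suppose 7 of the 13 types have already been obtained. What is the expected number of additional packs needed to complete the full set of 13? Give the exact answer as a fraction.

637/20

Starting from 7 distinct types, each trial gives a new one with probability (13−i)/13 when i types are held, so the wait for the next new type is 13/(13−i).
E = 13/6 + 13/5 + 13/4 + 13/3 + 13/2 + 13/1 = 637/20.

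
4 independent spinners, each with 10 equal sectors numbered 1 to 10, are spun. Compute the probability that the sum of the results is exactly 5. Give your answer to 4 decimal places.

0.0004

There are 10^4 = 10000 equally likely outcomes.
The number of ordered 4-tuples from {1,…,10} summing to 5 is 4.
P(sum = 5) = 4/10000 = 1/2500 ≈ 0.0004.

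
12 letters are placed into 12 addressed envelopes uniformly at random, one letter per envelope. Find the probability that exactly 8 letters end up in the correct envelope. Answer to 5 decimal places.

0.00001

Choose which 8 of the 12 are fixed: C(12,8) = 495 ways.
The remaining 4 must have no fixed point: D(4) = 9.
P = 495·9/479001600 = 1/107520 ≈ 0.00001.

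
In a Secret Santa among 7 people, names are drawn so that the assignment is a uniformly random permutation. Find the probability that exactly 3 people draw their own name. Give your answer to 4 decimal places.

0.0625

Choose which 3 of the 7 are fixed: C(7,3) = 35 ways.
The remaining 4 must have no fixed point: D(4) = 9.
P = 35·9/5040 = 1/16 ≈ 0.0625.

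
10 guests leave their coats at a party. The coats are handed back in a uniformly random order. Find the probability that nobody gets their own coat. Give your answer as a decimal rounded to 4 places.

0.3679

This is the derangement probability: permutations of 10 with no fixed point.
D(10) = 10! · (1 − 1/1! + 1/2! − ··· + (−1)^10/10!) = 1334961.
P = 1334961/3628800 = 16481/44800 ≈ 0.3679.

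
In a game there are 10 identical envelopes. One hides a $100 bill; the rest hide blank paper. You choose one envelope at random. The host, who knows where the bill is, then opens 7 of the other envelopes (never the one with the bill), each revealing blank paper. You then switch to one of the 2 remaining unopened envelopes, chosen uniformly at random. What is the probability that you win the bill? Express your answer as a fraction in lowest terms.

Your original envelope holds the bill with probability 1/10, so the other 9 collectively hold it with probability 9/10.
The host can always find 7 empty envelopes to open, so the reveals don't change that 9/10; it is now spread over the 2 remaining unopened envelopes.
P(win by switching) = (9/10) · (1/2) = 9/20.

9/20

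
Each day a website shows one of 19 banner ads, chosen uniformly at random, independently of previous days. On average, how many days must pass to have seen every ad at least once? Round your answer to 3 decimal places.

After i distinct types are collected, each trial gives a new one with probability (19−i)/19, so the expected wait for the next new type is 19/(19−i).
E = 19/19 + 19/18 + 19/17 + 19/16 + 19/15 + 19/14 + 19/13 + 19/12 + 19/11 + 19/10 + 19/9 + 19/8 + 19/7 + 19/6 + 19/5 + 19/4 + 19/3 + 19/2 + 19/1 = 275295799/4084080 ≈ 67.407.

67.407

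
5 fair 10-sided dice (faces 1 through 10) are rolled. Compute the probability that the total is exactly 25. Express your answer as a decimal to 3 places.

0.056

There are 10^5 = 100000 equally likely outcomes.
The number of ordered 5-tuples from {1,…,10} summing to 25 is 5631.
P(sum = 25) = 5631/100000 ≈ 0.056.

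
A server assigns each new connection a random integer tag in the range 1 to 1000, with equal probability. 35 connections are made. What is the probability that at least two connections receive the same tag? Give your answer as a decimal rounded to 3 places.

It's easier to compute the probability that all 35 are distinct.
P(all distinct) = 1000/1000 · 999/1000 · ··· · 966/1000 ≈ 0.548.
So the probability of at least one match is 1 − 0.548 = 0.452.

0.452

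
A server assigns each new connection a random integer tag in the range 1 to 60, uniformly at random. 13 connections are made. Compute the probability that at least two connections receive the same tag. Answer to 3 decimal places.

0.754

It's easier to compute the probability that all 13 are distinct.
P(all distinct) = 60/60 · 59/60 · ··· · 48/60 ≈ 0.246.
So the probability of at least one match is 1 − 0.246 = 0.754.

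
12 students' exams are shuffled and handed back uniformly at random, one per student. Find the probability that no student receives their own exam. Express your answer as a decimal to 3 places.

0.368

This is the derangement probability: permutations of 12 with no fixed point.
D(12) = 12! · (1 − 1/1! + 1/2! − ··· + (−1)^12/12!) = 176214841.
P = 176214841/479001600 = 16019531/43545600 ≈ 0.368.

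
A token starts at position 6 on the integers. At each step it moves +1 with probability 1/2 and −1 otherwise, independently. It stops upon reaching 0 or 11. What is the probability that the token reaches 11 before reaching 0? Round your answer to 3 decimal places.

0.545

With a fair step, P(i) = ½P(i−1) + ½P(i+1) with P(0)=0, P(11)=1 has the linear solution P(i) = i/11.
P(6) = 6/11 ≈ 0.545.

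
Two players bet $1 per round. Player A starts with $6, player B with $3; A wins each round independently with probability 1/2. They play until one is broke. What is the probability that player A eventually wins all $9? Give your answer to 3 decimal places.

With a fair step, P(i) = ½P(i−1) + ½P(i+1) with P(0)=0, P(9)=1 has the linear solution P(i) = i/9.
P(6) = 6/9 = 2/3 ≈ 0.667.

0.667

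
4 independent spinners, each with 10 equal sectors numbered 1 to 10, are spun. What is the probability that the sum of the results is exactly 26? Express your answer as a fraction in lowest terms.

There are 10^4 = 10000 equally likely outcomes.
The number of ordered 4-tuples from {1,…,10} summing to 26 is 540.
P(sum = 26) = 540/10000 = 27/500.

27/500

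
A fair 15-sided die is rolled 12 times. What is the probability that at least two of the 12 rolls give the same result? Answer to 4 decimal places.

P(all 12 different) = 15/15 · 14/15 · ··· · 4/15 ≈ 0.0017.
P(at least two equal) = 1 − 0.0017 = 0.9983.

0.9983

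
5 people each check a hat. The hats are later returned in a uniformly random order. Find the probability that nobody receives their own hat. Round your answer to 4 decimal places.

This is the derangement probability: permutations of 5 with no fixed point.
D(5) = 5! · (1 − 1/1! + 1/2! − ··· + (−1)^5/5!) = 44.
P = 44/120 = 11/30 ≈ 0.3667.

0.3667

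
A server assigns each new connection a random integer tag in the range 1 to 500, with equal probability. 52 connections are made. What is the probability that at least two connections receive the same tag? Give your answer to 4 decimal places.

0.9359

It's easier to compute the probability that all 52 are distinct.
P(all distinct) = 500/500 · 499/500 · ··· · 449/500 ≈ 0.0641.
So the probability of at least one match is 1 − 0.0641 = 0.9359.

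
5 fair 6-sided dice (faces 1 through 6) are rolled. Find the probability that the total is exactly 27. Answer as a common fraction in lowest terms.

35/7776

There are 6^5 = 7776 equally likely outcomes.
The number of ordered 5-tuples from {1,…,6} summing to 27 is 35.
P(sum = 27) = 35/7776.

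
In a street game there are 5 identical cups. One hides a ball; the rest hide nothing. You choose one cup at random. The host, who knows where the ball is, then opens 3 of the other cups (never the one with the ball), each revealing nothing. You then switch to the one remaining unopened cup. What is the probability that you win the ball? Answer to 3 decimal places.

Your original cup holds the ball with probability 1/5, so the other 4 collectively hold it with probability 4/5.
The host can always find 3 empty cups to open, so the reveals don't change that 4/5; it is now spread over the 1 remaining unopened cup.
P(win by switching) = (4/5) · (1/1) = 4/5 ≈ 0.800.

0.800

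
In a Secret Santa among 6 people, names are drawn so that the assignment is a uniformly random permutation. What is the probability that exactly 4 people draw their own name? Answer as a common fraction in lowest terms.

1/48

Choose which 4 of the 6 are fixed: C(6,4) = 15 ways.
The remaining 2 must have no fixed point: D(2) = 1.
P = 15·1/720 = 1/48.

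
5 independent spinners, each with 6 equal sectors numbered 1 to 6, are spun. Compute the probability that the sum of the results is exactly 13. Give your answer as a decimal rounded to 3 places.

There are 6^5 = 7776 equally likely outcomes.
The number of ordered 5-tuples from {1,…,6} summing to 13 is 420.
P(sum = 13) = 420/7776 = 35/648 ≈ 0.054.

0.054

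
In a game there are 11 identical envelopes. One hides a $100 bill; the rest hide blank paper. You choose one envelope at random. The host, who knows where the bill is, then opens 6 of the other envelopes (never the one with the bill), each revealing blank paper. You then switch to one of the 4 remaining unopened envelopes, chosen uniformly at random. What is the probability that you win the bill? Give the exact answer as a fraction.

5/22

Your original envelope holds the bill with probability 1/11, so the other 10 collectively hold it with probability 10/11.
The host can always find 6 empty envelopes to open, so the reveals don't change that 10/11; it is now spread over the 4 remaining unopened envelopes.
P(win by switching) = (10/11) · (1/4) = 5/22.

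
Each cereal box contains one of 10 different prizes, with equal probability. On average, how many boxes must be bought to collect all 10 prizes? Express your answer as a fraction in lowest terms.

After i distinct types are collected, each trial gives a new one with probability (10−i)/10, so the expected wait for the next new type is 10/(10−i).
E = 10/10 + 10/9 + 10/8 + 10/7 + 10/6 + 10/5 + 10/4 + 10/3 + 10/2 + 10/1 = 7381/252.

7381/252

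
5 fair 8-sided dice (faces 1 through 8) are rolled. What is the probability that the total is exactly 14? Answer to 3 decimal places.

0.021

There are 8^5 = 32768 equally likely outcomes.
The number of ordered 5-tuples from {1,…,8} summing to 14 is 690.
P(sum = 14) = 690/32768 = 345/16384 ≈ 0.021.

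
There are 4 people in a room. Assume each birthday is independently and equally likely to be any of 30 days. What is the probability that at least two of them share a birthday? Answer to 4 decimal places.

0.1880

It's easier to compute the probability that all 4 are distinct.
P(all distinct) = 30/30 · 29/30 · ··· · 27/30 ≈ 0.8120.
So the probability of at least one match is 1 − 0.8120 = 0.1880.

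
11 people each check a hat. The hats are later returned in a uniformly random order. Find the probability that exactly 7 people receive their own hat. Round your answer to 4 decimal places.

0.0001

Choose which 7 of the 11 are fixed: C(11,7) = 330 ways.
The remaining 4 must have no fixed point: D(4) = 9.
P = 330·9/39916800 = 1/13440 ≈ 0.0001.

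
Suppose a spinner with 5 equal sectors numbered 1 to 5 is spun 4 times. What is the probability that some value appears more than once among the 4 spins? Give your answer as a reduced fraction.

101/125

P(all 4 different) = 5/5 · 4/5 · ··· · 2/5 = 24/125.
P(at least two equal) = 1 − 24/125 = 101/125.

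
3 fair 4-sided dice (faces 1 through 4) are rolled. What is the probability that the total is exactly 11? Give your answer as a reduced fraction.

There are 4^3 = 64 equally likely outcomes.
The number of ordered 3-tuples from {1,…,4} summing to 11 is 3.
P(sum = 11) = 3/64.

3/64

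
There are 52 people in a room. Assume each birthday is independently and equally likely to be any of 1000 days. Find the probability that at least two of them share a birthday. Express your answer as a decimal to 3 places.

0.741

It's easier to compute the probability that all 52 are distinct.
P(all distinct) = 1000/1000 · 999/1000 · ··· · 949/1000 ≈ 0.259.
So the probability of at least one match is 1 − 0.259 = 0.741.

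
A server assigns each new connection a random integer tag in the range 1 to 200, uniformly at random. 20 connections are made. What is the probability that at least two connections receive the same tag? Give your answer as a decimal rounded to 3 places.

It's easier to compute the probability that all 20 are distinct.
P(all distinct) = 200/200 · 199/200 · ··· · 181/200 ≈ 0.374.
So the probability of at least one match is 1 − 0.374 = 0.626.

0.626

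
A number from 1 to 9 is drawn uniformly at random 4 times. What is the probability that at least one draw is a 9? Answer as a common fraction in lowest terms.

2465/6561

P(no draw is a 9) = (8/9)^4 = 4096/6561.
P(at least one) = 1 − 4096/6561 = 2465/6561.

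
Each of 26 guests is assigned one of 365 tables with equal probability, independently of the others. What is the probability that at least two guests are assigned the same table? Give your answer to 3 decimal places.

0.598

It's easier to compute the probability that all 26 are distinct.
P(all distinct) = 365/365 · 364/365 · ··· · 340/365 ≈ 0.402.
So the probability of at least one match is 1 − 0.402 = 0.598.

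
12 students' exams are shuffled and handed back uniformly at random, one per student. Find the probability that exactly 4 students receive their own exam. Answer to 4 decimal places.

Choose which 4 of the 12 are fixed: C(12,4) = 495 ways.
The remaining 8 must have no fixed point: D(8) = 14833.
P = 495·14833/479001600 = 2119/138240 ≈ 0.0153.

0.0153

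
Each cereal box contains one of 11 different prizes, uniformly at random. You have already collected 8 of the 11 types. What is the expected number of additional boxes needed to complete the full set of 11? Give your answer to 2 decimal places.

20.17

Starting from 8 distinct types, each trial gives a new one with probability (11−i)/11 when i types are held, so the wait for the next new type is 11/(11−i).
E = 11/3 + 11/2 + 11/1 = 121/6 ≈ 20.17.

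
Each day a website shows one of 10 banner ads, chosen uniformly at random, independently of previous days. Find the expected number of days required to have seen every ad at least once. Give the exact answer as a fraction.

After i distinct types are collected, each trial gives a new one with probability (10−i)/10, so the expected wait for the next new type is 10/(10−i).
E = 10/10 + 10/9 + 10/8 + 10/7 + 10/6 + 10/5 + 10/4 + 10/3 + 10/2 + 10/1 = 7381/252.

7381/252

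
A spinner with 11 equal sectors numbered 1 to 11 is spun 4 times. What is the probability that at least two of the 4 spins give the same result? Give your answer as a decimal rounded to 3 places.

P(all 4 different) = 11/11 · 10/11 · ··· · 8/11 ≈ 0.541.
P(at least two equal) = 1 − 0.541 = 0.459.

0.459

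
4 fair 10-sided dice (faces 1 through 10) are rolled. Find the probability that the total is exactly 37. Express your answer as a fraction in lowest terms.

There are 10^4 = 10000 equally likely outcomes.
The number of ordered 4-tuples from {1,…,10} summing to 37 is 20.
P(sum = 37) = 20/10000 = 1/500.

1/500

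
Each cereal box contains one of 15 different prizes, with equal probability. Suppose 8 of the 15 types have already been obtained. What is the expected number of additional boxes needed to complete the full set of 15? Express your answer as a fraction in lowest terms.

1089/28

Starting from 8 distinct types, each trial gives a new one with probability (15−i)/15 when i types are held, so the wait for the next new type is 15/(15−i).
E = 15/7 + 15/6 + 15/5 + 15/4 + 15/3 + 15/2 + 15/1 = 1089/28.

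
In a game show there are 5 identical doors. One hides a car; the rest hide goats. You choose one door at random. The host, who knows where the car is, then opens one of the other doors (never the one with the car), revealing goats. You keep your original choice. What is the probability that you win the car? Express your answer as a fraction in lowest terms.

The host can always open an empty door regardless of your choice, so this gives no information about your original door.
P(win by staying) = 1/5.

1/5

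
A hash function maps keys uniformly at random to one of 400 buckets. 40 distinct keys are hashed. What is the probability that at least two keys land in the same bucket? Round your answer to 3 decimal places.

It's easier to compute the probability that all 40 are distinct.
P(all distinct) = 400/400 · 399/400 · ··· · 361/400 ≈ 0.133.
So the probability of at least one match is 1 − 0.133 = 0.867.

0.867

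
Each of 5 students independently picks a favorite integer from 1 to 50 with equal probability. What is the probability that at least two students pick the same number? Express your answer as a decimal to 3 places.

0.186

It's easier to compute the probability that all 5 are distinct.
P(all distinct) = 50/50 · 49/50 · ··· · 46/50 ≈ 0.814.
So the probability of at least one match is 1 − 0.814 = 0.186.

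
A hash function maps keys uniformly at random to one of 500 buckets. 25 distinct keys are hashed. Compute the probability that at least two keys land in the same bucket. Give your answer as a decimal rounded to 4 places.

It's easier to compute the probability that all 25 are distinct.
P(all distinct) = 500/500 · 499/500 · ··· · 476/500 ≈ 0.5433.
So the probability of at least one match is 1 − 0.5433 = 0.4567.

0.4567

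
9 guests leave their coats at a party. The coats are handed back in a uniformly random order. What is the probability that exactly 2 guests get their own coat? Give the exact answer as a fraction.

103/560

Choose which 2 of the 9 are fixed: C(9,2) = 36 ways.
The remaining 7 must have no fixed point: D(7) = 1854.
P = 36·1854/362880 = 103/560.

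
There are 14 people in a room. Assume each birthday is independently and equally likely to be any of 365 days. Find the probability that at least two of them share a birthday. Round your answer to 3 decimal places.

It's easier to compute the probability that all 14 are distinct.
P(all distinct) = 365/365 · 364/365 · ··· · 352/365 ≈ 0.777.
So the probability of at least one match is 1 − 0.777 = 0.223.

0.223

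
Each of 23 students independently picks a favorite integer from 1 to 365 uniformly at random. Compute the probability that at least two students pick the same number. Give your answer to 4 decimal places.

It's easier to compute the probability that all 23 are distinct.
P(all distinct) = 365/365 · 364/365 · ··· · 343/365 ≈ 0.4927.
So the probability of at least one match is 1 − 0.4927 = 0.5073.

0.5073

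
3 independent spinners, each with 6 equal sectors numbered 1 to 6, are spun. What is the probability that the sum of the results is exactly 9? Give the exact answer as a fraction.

25/216

There are 6^3 = 216 equally likely outcomes.
The number of ordered 3-tuples from {1,…,6} summing to 9 is 25.
P(sum = 9) = 25/216.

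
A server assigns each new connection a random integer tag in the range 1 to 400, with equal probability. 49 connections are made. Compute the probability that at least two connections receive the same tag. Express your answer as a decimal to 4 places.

0.9534

It's easier to compute the probability that all 49 are distinct.
P(all distinct) = 400/400 · 399/400 · ··· · 352/400 ≈ 0.0466.
So the probability of at least one match is 1 − 0.0466 = 0.9534.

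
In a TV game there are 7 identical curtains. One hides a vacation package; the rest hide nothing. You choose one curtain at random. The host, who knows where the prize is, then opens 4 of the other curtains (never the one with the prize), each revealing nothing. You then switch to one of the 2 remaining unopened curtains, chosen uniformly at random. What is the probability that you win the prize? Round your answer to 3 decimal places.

Your original curtain holds the prize with probability 1/7, so the other 6 collectively hold it with probability 6/7.
The host can always find 4 empty curtains to open, so the reveals don't change that 6/7; it is now spread over the 2 remaining unopened curtains.
P(win by switching) = (6/7) · (1/2) = 3/7 ≈ 0.429.

0.429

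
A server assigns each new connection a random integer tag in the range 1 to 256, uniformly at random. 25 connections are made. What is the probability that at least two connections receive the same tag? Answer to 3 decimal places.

It's easier to compute the probability that all 25 are distinct.
P(all distinct) = 256/256 · 255/256 · ··· · 232/256 ≈ 0.298.
So the probability of at least one match is 1 − 0.298 = 0.702.

0.702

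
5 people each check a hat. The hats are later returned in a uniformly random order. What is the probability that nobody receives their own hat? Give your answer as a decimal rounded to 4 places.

This is the derangement probability: permutations of 5 with no fixed point.
D(5) = 5! · (1 − 1/1! + 1/2! − ··· + (−1)^5/5!) = 44.
P = 44/120 = 11/30 ≈ 0.3667.

0.3667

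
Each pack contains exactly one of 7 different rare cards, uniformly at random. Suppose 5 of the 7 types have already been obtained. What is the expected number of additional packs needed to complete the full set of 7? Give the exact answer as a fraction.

21/2

Starting from 5 distinct types, each trial gives a new one with probability (7−i)/7 when i types are held, so the wait for the next new type is 7/(7−i).
E = 7/2 + 7/1 = 21/2.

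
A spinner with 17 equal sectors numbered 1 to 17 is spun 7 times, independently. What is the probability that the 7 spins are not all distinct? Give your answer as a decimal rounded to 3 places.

P(all 7 different) = 17/17 · 16/17 · ··· · 11/17 ≈ 0.239.
P(at least two equal) = 1 − 0.239 = 0.761.

0.761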